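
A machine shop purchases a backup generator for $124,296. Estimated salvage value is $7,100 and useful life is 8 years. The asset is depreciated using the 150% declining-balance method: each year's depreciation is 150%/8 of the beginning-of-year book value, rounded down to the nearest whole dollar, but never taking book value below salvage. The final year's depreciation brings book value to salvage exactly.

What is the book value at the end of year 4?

Depreciable base = $124,296 − $7,100 = $117,196.
Year 1: ⌊$124,296 × 150%/8⌋ = $23,305. Book value $100,991.
Year 2: ⌊$100,991 × 150%/8⌋ = $18,935. Book value $82,056.
Year 3: ⌊$82,056 × 150%/8⌋ = $15,385. Book value $66,671.
Year 4: ⌊$66,671 × 150%/8⌋ = $12,500. Book value $54,171.

$54,171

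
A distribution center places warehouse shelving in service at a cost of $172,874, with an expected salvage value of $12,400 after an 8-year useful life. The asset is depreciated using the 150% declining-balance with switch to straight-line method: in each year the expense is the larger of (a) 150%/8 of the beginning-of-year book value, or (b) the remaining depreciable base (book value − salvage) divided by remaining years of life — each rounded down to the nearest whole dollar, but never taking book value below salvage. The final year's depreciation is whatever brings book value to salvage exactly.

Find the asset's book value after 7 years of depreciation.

$28,136

Depreciable base = $172,874 − $12,400 = $160,474.
Year 1: DB = ⌊$172,874 × 150%/8⌋ = $32,413; SL = ⌊$160,474/8⌋ = $20,059 → take DB $32,413. Book value $140,461.
Year 2: DB = ⌊$140,461 × 150%/8⌋ = $26,336; SL = ⌊$128,061/7⌋ = $18,294 → take DB $26,336. Book value $114,125.
Year 3: DB = ⌊$114,125 × 150%/8⌋ = $21,398; SL = ⌊$101,725/6⌋ = $16,954 → take DB $21,398. Book value $92,727.
Year 4: DB = ⌊$92,727 × 150%/8⌋ = $17,386; SL = ⌊$80,327/5⌋ = $16,065 → take DB $17,386. Book value $75,341.
Year 5: DB = ⌊$75,341 × 150%/8⌋ = $14,126; SL = ⌊$62,941/4⌋ = $15,735 → take SL $15,735. Book value $59,606.
Year 6: DB = ⌊$59,606 × 150%/8⌋ = $11,176; SL = ⌊$47,206/3⌋ = $15,735 → take SL $15,735. Book value $43,871.
Year 7: DB = ⌊$43,871 × 150%/8⌋ = $8,225; SL = ⌊$31,471/2⌋ = $15,735 → take SL $15,735. Book value $28,136.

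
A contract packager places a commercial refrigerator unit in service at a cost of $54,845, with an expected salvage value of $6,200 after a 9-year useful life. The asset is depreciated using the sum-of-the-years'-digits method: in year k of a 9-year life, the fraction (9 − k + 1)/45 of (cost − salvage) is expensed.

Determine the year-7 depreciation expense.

Depreciable base = $54,845 − $6,200 = $48,645.
Sum of the years' digits = 9+8+7+6+5+4+3+2+1 = 45.
Year 1: $48,645 × 9/45 = $9,729. Book value $45,116.
Year 2: $48,645 × 8/45 = $8,648. Book value $36,468.
Year 3: $48,645 × 7/45 = $7,567. Book value $28,901.
Year 4: $48,645 × 6/45 = $6,486. Book value $22,415.
Year 5: $48,645 × 5/45 = $5,405. Book value $17,010.
Year 6: $48,645 × 4/45 = $4,324. Book value $12,686.
Year 7: $48,645 × 3/45 = $3,243. Book value $9,443.

$3,243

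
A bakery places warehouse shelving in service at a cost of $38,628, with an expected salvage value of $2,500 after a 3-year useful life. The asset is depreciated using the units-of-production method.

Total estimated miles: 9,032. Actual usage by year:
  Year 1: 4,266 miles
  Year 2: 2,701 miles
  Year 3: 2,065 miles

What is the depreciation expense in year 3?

Depreciable base = $38,628 − $2,500 = $36,128.
Rate = $36,128 / 9,032 miles = $4 per mile.
Year 1: 4,266 × $4 = $17,064. Book value $21,564.
Year 2: 2,701 × $4 = $10,804. Book value $10,760.
Year 3: 2,065 × $4 = $8,260. Book value $2,500.

$8,260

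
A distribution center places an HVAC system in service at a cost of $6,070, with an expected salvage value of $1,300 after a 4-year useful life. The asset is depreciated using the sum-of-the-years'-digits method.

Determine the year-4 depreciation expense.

$477

Depreciable base = $6,070 − $1,300 = $4,770.
Sum of the years' digits = 4+3+2+1 = 10.
Year 1: $4,770 × 4/10 = $1,908. Book value $4,162.
Year 2: $4,770 × 3/10 = $1,431. Book value $2,731.
Year 3: $4,770 × 2/10 = $954. Book value $1,777.
Year 4: $4,770 × 1/10 = $477. Book value $1,300.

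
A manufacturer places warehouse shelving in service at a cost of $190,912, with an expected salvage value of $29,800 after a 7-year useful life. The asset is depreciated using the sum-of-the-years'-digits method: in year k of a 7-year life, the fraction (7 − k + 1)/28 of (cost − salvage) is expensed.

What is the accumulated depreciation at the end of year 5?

$143,850

Depreciable base = $190,912 − $29,800 = $161,112.
Sum of the years' digits = 7+6+5+4+3+2+1 = 28.
Year 1: $161,112 × 7/28 = $40,278. Book value $150,634.
Year 2: $161,112 × 6/28 = $34,524. Book value $116,110.
Year 3: $161,112 × 5/28 = $28,770. Book value $87,340.
Year 4: $161,112 × 4/28 = $23,016. Book value $64,324.
Year 5: $161,112 × 3/28 = $17,262. Book value $47,062.
Accumulated through year 5 = $190,912 − $47,062 = $143,850.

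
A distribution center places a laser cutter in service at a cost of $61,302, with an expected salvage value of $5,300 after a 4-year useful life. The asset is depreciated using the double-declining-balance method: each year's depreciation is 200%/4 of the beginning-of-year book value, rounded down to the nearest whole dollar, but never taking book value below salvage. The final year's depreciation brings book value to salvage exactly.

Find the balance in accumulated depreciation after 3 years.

Depreciable base = $61,302 − $5,300 = $56,002.
Year 1: ⌊$61,302 × 200%/4⌋ = $30,651. Book value $30,651.
Year 2: ⌊$30,651 × 200%/4⌋ = $15,325. Book value $15,326.
Year 3: ⌊$15,326 × 200%/4⌋ = $7,663. Book value $7,663.
Accumulated through year 3 = $61,302 − $7,663 = $53,639.

$53,639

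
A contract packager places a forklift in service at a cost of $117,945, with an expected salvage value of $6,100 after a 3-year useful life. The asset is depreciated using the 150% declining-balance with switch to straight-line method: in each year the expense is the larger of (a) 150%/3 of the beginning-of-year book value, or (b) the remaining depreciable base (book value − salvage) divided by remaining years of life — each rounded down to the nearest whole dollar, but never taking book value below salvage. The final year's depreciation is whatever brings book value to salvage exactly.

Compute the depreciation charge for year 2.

$29,486

Depreciable base = $117,945 − $6,100 = $111,845.
Year 1: DB = ⌊$117,945 × 150%/3⌋ = $58,972; SL = ⌊$111,845/3⌋ = $37,281 → take DB $58,972. Book value $58,973.
Year 2: DB = ⌊$58,973 × 150%/3⌋ = $29,486; SL = ⌊$52,873/2⌋ = $26,436 → take DB $29,486. Book value $29,487.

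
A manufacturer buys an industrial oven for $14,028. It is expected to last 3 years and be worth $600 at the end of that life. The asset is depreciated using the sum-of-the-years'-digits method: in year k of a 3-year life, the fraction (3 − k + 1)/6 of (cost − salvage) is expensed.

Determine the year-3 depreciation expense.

$2,238

Depreciable base = $14,028 − $600 = $13,428.
Sum of the years' digits = 3+2+1 = 6.
Year 1: $13,428 × 3/6 = $6,714. Book value $7,314.
Year 2: $13,428 × 2/6 = $4,476. Book value $2,838.
Year 3: $13,428 × 1/6 = $2,238. Book value $600.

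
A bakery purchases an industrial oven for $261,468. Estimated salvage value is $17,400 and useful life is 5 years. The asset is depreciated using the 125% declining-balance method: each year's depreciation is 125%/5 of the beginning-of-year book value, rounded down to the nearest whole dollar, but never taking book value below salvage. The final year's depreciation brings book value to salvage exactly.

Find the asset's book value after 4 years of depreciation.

Depreciable base = $261,468 − $17,400 = $244,068.
Year 1: ⌊$261,468 × 125%/5⌋ = $65,367. Book value $196,101.
Year 2: ⌊$196,101 × 125%/5⌋ = $49,025. Book value $147,076.
Year 3: ⌊$147,076 × 125%/5⌋ = $36,769. Book value $110,307.
Year 4: ⌊$110,307 × 125%/5⌋ = $27,576. Book value $82,731.

$82,731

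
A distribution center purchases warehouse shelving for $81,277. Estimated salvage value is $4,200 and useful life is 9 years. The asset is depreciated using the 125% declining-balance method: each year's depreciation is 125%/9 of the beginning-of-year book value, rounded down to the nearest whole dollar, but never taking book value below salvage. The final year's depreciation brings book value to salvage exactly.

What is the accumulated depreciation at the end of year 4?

$36,586

Depreciable base = $81,277 − $4,200 = $77,077.
Year 1: ⌊$81,277 × 125%/9⌋ = $11,288. Book value $69,989.
Year 2: ⌊$69,989 × 125%/9⌋ = $9,720. Book value $60,269.
Year 3: ⌊$60,269 × 125%/9⌋ = $8,370. Book value $51,899.
Year 4: ⌊$51,899 × 125%/9⌋ = $7,208. Book value $44,691.
Accumulated through year 4 = $81,277 − $44,691 = $36,586.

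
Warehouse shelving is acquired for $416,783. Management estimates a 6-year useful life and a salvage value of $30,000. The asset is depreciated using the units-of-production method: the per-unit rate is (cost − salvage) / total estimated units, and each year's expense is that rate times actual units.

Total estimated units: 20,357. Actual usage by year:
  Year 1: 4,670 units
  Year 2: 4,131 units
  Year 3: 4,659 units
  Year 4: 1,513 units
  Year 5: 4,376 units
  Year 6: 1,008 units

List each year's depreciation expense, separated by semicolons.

$88,730; $78,489; $88,521; $28,747; $83,144; $19,152

Depreciable base = $416,783 − $30,000 = $386,783.
Rate = $386,783 / 20,357 units = $19 per unit.
Year 1: 4,670 × $19 = $88,730. Book value $328,053.
Year 2: 4,131 × $19 = $78,489. Book value $249,564.
Year 3: 4,659 × $19 = $88,521. Book value $161,043.
Year 4: 1,513 × $19 = $28,747. Book value $132,296.
Year 5: 4,376 × $19 = $83,144. Book value $49,152.
Year 6: 1,008 × $19 = $19,152. Book value $30,000.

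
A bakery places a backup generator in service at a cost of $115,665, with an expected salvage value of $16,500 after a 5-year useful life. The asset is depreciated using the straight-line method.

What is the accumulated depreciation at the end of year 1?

$19,833

Depreciable base = $115,665 − $16,500 = $99,165.
Annual expense = $99,165 / 5 = $19,833.
End of year 1: book value $95,832.
Accumulated through year 1 = $115,665 − $95,832 = $19,833.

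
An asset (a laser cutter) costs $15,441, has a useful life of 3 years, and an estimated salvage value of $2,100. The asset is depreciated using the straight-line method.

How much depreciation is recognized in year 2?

Depreciable base = $15,441 − $2,100 = $13,341.
Annual expense = $13,341 / 3 = $4,447.

$4,447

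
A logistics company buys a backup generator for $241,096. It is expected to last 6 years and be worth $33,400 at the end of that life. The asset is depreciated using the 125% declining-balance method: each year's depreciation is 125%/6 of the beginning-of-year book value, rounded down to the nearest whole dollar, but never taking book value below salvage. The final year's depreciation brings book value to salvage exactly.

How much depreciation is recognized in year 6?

$41,574

Depreciable base = $241,096 − $33,400 = $207,696.
Year 1: ⌊$241,096 × 125%/6⌋ = $50,228. Book value $190,868.
Year 2: ⌊$190,868 × 125%/6⌋ = $39,764. Book value $151,104.
Year 3: ⌊$151,104 × 125%/6⌋ = $31,480. Book value $119,624.
Year 4: ⌊$119,624 × 125%/6⌋ = $24,921. Book value $94,703.
Year 5: ⌊$94,703 × 125%/6⌋ = $19,729. Book value $74,974.
Year 6 (final): $74,974 − $33,400 = $41,574. Book value $33,400.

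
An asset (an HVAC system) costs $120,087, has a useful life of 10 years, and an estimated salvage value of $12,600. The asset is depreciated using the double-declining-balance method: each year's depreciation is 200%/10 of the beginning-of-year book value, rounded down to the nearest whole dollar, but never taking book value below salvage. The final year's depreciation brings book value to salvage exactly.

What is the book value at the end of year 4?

Depreciable base = $120,087 − $12,600 = $107,487.
Year 1: ⌊$120,087 × 200%/10⌋ = $24,017. Book value $96,070.
Year 2: ⌊$96,070 × 200%/10⌋ = $19,214. Book value $76,856.
Year 3: ⌊$76,856 × 200%/10⌋ = $15,371. Book value $61,485.
Year 4: ⌊$61,485 × 200%/10⌋ = $12,297. Book value $49,188.

$49,188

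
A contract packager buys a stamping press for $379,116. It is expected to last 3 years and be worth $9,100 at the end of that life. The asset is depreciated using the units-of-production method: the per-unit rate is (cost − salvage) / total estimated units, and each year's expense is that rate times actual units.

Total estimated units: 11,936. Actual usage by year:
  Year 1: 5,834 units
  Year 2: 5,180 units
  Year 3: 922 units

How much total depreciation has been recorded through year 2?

Depreciable base = $379,116 − $9,100 = $370,016.
Rate = $370,016 / 11,936 units = $31 per unit.
Year 1: 5,834 × $31 = $180,854. Book value $198,262.
Year 2: 5,180 × $31 = $160,580. Book value $37,682.
Accumulated through year 2 = $379,116 − $37,682 = $341,434.

$341,434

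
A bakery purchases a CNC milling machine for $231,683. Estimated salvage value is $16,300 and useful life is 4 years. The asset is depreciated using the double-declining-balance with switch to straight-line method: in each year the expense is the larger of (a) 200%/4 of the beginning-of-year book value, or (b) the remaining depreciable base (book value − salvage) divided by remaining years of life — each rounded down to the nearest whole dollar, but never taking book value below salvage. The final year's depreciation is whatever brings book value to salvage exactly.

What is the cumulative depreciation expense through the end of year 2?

$173,762

Depreciable base = $231,683 − $16,300 = $215,383.
Year 1: DB = ⌊$231,683 × 200%/4⌋ = $115,841; SL = ⌊$215,383/4⌋ = $53,845 → take DB $115,841. Book value $115,842.
Year 2: DB = ⌊$115,842 × 200%/4⌋ = $57,921; SL = ⌊$99,542/3⌋ = $33,180 → take DB $57,921. Book value $57,921.
Accumulated through year 2 = $231,683 − $57,921 = $173,762.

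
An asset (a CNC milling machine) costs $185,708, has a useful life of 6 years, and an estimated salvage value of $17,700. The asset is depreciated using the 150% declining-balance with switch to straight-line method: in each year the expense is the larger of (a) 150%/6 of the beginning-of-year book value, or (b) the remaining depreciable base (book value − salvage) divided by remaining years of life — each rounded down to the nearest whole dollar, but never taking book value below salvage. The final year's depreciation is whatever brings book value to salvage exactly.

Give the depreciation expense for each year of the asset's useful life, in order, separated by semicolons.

Depreciable base = $185,708 − $17,700 = $168,008.
Year 1: DB = ⌊$185,708 × 150%/6⌋ = $46,427; SL = ⌊$168,008/6⌋ = $28,001 → take DB $46,427. Book value $139,281.
Year 2: DB = ⌊$139,281 × 150%/6⌋ = $34,820; SL = ⌊$121,581/5⌋ = $24,316 → take DB $34,820. Book value $104,461.
Year 3: DB = ⌊$104,461 × 150%/6⌋ = $26,115; SL = ⌊$86,761/4⌋ = $21,690 → take DB $26,115. Book value $78,346.
Year 4: DB = ⌊$78,346 × 150%/6⌋ = $19,586; SL = ⌊$60,646/3⌋ = $20,215 → take SL $20,215. Book value $58,131.
Year 5: DB = ⌊$58,131 × 150%/6⌋ = $14,532; SL = ⌊$40,431/2⌋ = $20,215 → take SL $20,215. Book value $37,916.
Year 6 (final): $37,916 − $17,700 = $20,216. Book value $17,700.

$46,427; $34,820; $26,115; $20,215; $20,215; $20,216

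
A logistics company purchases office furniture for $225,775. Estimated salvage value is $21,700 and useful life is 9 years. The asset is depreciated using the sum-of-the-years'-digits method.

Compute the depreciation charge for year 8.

$9,070

Depreciable base = $225,775 − $21,700 = $204,075.
Sum of the years' digits = 9+8+7+6+5+4+3+2+1 = 45.
Year 1: $204,075 × 9/45 = $40,815. Book value $184,960.
Year 2: $204,075 × 8/45 = $36,280. Book value $148,680.
Year 3: $204,075 × 7/45 = $31,745. Book value $116,935.
Year 4: $204,075 × 6/45 = $27,210. Book value $89,725.
Year 5: $204,075 × 5/45 = $22,675. Book value $67,050.
Year 6: $204,075 × 4/45 = $18,140. Book value $48,910.
Year 7: $204,075 × 3/45 = $13,605. Book value $35,305.
Year 8: $204,075 × 2/45 = $9,070. Book value $26,235.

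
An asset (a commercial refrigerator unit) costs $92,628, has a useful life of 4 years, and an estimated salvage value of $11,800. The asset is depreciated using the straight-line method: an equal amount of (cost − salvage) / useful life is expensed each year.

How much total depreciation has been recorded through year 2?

$40,414

Depreciable base = $92,628 − $11,800 = $80,828.
Annual expense = $80,828 / 4 = $20,207.
End of year 1: book value $72,421.
End of year 2: book value $52,214.
Accumulated through year 2 = $92,628 − $52,214 = $40,414.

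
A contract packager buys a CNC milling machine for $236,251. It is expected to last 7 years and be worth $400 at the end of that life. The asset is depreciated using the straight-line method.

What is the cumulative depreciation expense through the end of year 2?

Depreciable base = $236,251 − $400 = $235,851.
Annual expense = $235,851 / 7 = $33,693.
End of year 1: book value $202,558.
End of year 2: book value $168,865.
Accumulated through year 2 = $236,251 − $168,865 = $67,386.

$67,386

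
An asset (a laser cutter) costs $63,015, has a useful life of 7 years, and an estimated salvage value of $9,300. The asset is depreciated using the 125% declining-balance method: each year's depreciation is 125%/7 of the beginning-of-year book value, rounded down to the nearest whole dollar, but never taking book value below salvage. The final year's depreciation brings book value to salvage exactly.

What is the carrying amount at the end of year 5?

Depreciable base = $63,015 − $9,300 = $53,715.
Year 1: ⌊$63,015 × 125%/7⌋ = $11,252. Book value $51,763.
Year 2: ⌊$51,763 × 125%/7⌋ = $9,243. Book value $42,520.
Year 3: ⌊$42,520 × 125%/7⌋ = $7,592. Book value $34,928.
Year 4: ⌊$34,928 × 125%/7⌋ = $6,237. Book value $28,691.
Year 5: ⌊$28,691 × 125%/7⌋ = $5,123. Book value $23,568.

$23,568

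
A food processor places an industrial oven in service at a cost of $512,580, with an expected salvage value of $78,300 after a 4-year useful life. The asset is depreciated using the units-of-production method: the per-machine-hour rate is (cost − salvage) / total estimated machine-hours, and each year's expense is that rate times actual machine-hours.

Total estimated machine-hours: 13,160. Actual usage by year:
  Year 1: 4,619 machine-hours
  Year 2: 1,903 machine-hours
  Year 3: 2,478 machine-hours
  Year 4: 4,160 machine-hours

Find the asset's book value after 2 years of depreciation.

Depreciable base = $512,580 − $78,300 = $434,280.
Rate = $434,280 / 13,160 machine-hours = $33 per machine-hour.
Year 1: 4,619 × $33 = $152,427. Book value $360,153.
Year 2: 1,903 × $33 = $62,799. Book value $297,354.

$297,354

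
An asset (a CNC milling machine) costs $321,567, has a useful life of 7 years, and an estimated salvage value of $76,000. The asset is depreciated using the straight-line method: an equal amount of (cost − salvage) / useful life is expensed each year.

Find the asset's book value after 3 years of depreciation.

$216,324

Depreciable base = $321,567 − $76,000 = $245,567.
Annual expense = $245,567 / 7 = $35,081.
End of year 1: book value $286,486.
End of year 2: book value $251,405.
End of year 3: book value $216,324.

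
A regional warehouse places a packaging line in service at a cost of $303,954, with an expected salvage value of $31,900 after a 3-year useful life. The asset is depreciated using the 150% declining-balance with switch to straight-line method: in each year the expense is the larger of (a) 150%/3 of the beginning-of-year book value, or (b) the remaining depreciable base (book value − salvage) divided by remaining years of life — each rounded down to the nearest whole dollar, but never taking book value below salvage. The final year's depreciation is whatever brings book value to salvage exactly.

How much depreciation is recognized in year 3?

Depreciable base = $303,954 − $31,900 = $272,054.
Year 1: DB = ⌊$303,954 × 150%/3⌋ = $151,977; SL = ⌊$272,054/3⌋ = $90,684 → take DB $151,977. Book value $151,977.
Year 2: DB = ⌊$151,977 × 150%/3⌋ = $75,988; SL = ⌊$120,077/2⌋ = $60,038 → take DB $75,988. Book value $75,989.
Year 3 (final): $75,989 − $31,900 = $44,089. Book value $31,900.

$44,089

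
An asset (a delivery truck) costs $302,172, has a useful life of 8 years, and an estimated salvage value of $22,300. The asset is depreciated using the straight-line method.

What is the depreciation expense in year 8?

$34,984

Depreciable base = $302,172 − $22,300 = $279,872.
Annual expense = $279,872 / 8 = $34,984.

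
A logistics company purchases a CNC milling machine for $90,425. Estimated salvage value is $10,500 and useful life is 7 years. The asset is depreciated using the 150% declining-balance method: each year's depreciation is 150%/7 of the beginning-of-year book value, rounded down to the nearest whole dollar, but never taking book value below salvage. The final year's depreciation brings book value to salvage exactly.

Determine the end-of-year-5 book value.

Depreciable base = $90,425 − $10,500 = $79,925.
Year 1: ⌊$90,425 × 150%/7⌋ = $19,376. Book value $71,049.
Year 2: ⌊$71,049 × 150%/7⌋ = $15,224. Book value $55,825.
Year 3: ⌊$55,825 × 150%/7⌋ = $11,962. Book value $43,863.
Year 4: ⌊$43,863 × 150%/7⌋ = $9,399. Book value $34,464.
Year 5: ⌊$34,464 × 150%/7⌋ = $7,385. Book value $27,079.

$27,079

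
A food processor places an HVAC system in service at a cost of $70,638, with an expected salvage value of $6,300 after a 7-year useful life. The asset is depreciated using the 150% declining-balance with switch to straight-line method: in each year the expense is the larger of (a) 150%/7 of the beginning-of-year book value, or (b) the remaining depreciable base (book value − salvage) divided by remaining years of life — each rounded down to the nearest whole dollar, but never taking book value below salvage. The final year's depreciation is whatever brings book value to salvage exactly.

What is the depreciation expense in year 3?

$9,344

Depreciable base = $70,638 − $6,300 = $64,338.
Year 1: DB = ⌊$70,638 × 150%/7⌋ = $15,136; SL = ⌊$64,338/7⌋ = $9,191 → take DB $15,136. Book value $55,502.
Year 2: DB = ⌊$55,502 × 150%/7⌋ = $11,893; SL = ⌊$49,202/6⌋ = $8,200 → take DB $11,893. Book value $43,609.
Year 3: DB = ⌊$43,609 × 150%/7⌋ = $9,344; SL = ⌊$37,309/5⌋ = $7,461 → take DB $9,344. Book value $34,265.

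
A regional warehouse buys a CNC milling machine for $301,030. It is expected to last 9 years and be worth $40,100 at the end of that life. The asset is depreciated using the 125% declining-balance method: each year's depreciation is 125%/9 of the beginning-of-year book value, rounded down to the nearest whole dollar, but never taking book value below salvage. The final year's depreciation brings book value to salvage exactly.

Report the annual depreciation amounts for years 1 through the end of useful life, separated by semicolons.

$41,809; $36,002; $31,002; $26,696; $22,989; $19,796; $17,046; $14,679; $50,911

Depreciable base = $301,030 − $40,100 = $260,930.
Year 1: ⌊$301,030 × 125%/9⌋ = $41,809. Book value $259,221.
Year 2: ⌊$259,221 × 125%/9⌋ = $36,002. Book value $223,219.
Year 3: ⌊$223,219 × 125%/9⌋ = $31,002. Book value $192,217.
Year 4: ⌊$192,217 × 125%/9⌋ = $26,696. Book value $165,521.
Year 5: ⌊$165,521 × 125%/9⌋ = $22,989. Book value $142,532.
Year 6: ⌊$142,532 × 125%/9⌋ = $19,796. Book value $122,736.
Year 7: ⌊$122,736 × 125%/9⌋ = $17,046. Book value $105,690.
Year 8: ⌊$105,690 × 125%/9⌋ = $14,679. Book value $91,011.
Year 9 (final): $91,011 − $40,100 = $50,911. Book value $40,100.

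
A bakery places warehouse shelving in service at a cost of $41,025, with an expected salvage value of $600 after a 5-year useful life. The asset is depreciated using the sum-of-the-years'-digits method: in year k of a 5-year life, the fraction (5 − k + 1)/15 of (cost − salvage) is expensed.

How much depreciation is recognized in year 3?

Depreciable base = $41,025 − $600 = $40,425.
Sum of the years' digits = 5+4+3+2+1 = 15.
Year 1: $40,425 × 5/15 = $13,475. Book value $27,550.
Year 2: $40,425 × 4/15 = $10,780. Book value $16,770.
Year 3: $40,425 × 3/15 = $8,085. Book value $8,685.

$8,085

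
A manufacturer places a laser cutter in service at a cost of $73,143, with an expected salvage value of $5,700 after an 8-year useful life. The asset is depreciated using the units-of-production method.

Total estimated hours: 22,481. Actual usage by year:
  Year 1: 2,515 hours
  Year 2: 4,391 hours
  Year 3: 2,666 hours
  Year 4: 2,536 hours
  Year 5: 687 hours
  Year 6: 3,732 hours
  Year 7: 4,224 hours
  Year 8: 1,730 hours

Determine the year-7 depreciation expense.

$12,672

Depreciable base = $73,143 − $5,700 = $67,443.
Rate = $67,443 / 22,481 hours = $3 per hour.
Year 1: 2,515 × $3 = $7,545. Book value $65,598.
Year 2: 4,391 × $3 = $13,173. Book value $52,425.
Year 3: 2,666 × $3 = $7,998. Book value $44,427.
Year 4: 2,536 × $3 = $7,608. Book value $36,819.
Year 5: 687 × $3 = $2,061. Book value $34,758.
Year 6: 3,732 × $3 = $11,196. Book value $23,562.
Year 7: 4,224 × $3 = $12,672. Book value $10,890.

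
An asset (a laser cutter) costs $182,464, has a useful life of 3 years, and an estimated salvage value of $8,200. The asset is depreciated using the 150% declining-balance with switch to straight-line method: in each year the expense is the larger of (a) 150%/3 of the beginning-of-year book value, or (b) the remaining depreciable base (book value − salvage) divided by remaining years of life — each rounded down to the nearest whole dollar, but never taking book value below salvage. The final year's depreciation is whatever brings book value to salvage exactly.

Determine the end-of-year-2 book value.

$45,616

Depreciable base = $182,464 − $8,200 = $174,264.
Year 1: DB = ⌊$182,464 × 150%/3⌋ = $91,232; SL = ⌊$174,264/3⌋ = $58,088 → take DB $91,232. Book value $91,232.
Year 2: DB = ⌊$91,232 × 150%/3⌋ = $45,616; SL = ⌊$83,032/2⌋ = $41,516 → take DB $45,616. Book value $45,616.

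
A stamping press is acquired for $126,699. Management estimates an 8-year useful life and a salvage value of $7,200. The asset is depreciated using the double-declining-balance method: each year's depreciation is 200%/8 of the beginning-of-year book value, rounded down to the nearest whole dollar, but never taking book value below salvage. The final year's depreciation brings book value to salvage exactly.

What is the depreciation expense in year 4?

Depreciable base = $126,699 − $7,200 = $119,499.
Year 1: ⌊$126,699 × 200%/8⌋ = $31,674. Book value $95,025.
Year 2: ⌊$95,025 × 200%/8⌋ = $23,756. Book value $71,269.
Year 3: ⌊$71,269 × 200%/8⌋ = $17,817. Book value $53,452.
Year 4: ⌊$53,452 × 200%/8⌋ = $13,363. Book value $40,089.

$13,363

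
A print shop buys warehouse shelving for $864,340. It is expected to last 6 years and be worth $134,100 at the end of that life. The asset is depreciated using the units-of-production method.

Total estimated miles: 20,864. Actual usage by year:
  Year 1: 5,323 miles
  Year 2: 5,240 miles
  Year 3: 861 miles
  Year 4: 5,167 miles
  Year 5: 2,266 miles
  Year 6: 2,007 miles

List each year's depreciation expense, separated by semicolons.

$186,305; $183,400; $30,135; $180,845; $79,310; $70,245

Depreciable base = $864,340 − $134,100 = $730,240.
Rate = $730,240 / 20,864 miles = $35 per mile.
Year 1: 5,323 × $35 = $186,305. Book value $678,035.
Year 2: 5,240 × $35 = $183,400. Book value $494,635.
Year 3: 861 × $35 = $30,135. Book value $464,500.
Year 4: 5,167 × $35 = $180,845. Book value $283,655.
Year 5: 2,266 × $35 = $79,310. Book value $204,345.
Year 6: 2,007 × $35 = $70,245. Book value $134,100.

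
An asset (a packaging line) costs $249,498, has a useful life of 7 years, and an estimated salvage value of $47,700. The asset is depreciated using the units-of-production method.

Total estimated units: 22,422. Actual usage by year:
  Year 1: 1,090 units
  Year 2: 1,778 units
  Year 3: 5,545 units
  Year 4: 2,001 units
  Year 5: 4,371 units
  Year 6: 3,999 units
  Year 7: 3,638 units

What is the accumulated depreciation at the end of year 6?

$169,056

Depreciable base = $249,498 − $47,700 = $201,798.
Rate = $201,798 / 22,422 units = $9 per unit.
Year 1: 1,090 × $9 = $9,810. Book value $239,688.
Year 2: 1,778 × $9 = $16,002. Book value $223,686.
Year 3: 5,545 × $9 = $49,905. Book value $173,781.
Year 4: 2,001 × $9 = $18,009. Book value $155,772.
Year 5: 4,371 × $9 = $39,339. Book value $116,433.
Year 6: 3,999 × $9 = $35,991. Book value $80,442.
Accumulated through year 6 = $249,498 − $80,442 = $169,056.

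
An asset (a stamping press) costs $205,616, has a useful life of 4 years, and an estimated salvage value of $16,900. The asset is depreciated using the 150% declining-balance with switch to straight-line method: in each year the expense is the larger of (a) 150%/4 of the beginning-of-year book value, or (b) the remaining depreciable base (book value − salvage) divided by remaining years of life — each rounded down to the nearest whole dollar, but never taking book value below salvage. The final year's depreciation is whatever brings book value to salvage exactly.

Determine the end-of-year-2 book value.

Depreciable base = $205,616 − $16,900 = $188,716.
Year 1: DB = ⌊$205,616 × 150%/4⌋ = $77,106; SL = ⌊$188,716/4⌋ = $47,179 → take DB $77,106. Book value $128,510.
Year 2: DB = ⌊$128,510 × 150%/4⌋ = $48,191; SL = ⌊$111,610/3⌋ = $37,203 → take DB $48,191. Book value $80,319.

$80,319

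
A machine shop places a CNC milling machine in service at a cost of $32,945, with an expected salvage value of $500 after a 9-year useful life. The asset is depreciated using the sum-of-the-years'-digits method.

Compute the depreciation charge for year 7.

$2,163

Depreciable base = $32,945 − $500 = $32,445.
Sum of the years' digits = 9+8+7+6+5+4+3+2+1 = 45.
Year 1: $32,445 × 9/45 = $6,489. Book value $26,456.
Year 2: $32,445 × 8/45 = $5,768. Book value $20,688.
Year 3: $32,445 × 7/45 = $5,047. Book value $15,641.
Year 4: $32,445 × 6/45 = $4,326. Book value $11,315.
Year 5: $32,445 × 5/45 = $3,605. Book value $7,710.
Year 6: $32,445 × 4/45 = $2,884. Book value $4,826.
Year 7: $32,445 × 3/45 = $2,163. Book value $2,663.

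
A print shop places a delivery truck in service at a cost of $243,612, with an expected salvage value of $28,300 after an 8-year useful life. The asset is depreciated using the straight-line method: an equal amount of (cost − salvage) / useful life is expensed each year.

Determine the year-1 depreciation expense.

Depreciable base = $243,612 − $28,300 = $215,312.
Annual expense = $215,312 / 8 = $26,914.

$26,914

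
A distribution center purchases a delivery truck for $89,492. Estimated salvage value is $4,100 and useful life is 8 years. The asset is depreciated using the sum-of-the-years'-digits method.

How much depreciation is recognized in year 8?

Depreciable base = $89,492 − $4,100 = $85,392.
Sum of the years' digits = 8+7+6+5+4+3+2+1 = 36.
Year 1: $85,392 × 8/36 = $18,976. Book value $70,516.
Year 2: $85,392 × 7/36 = $16,604. Book value $53,912.
Year 3: $85,392 × 6/36 = $14,232. Book value $39,680.
Year 4: $85,392 × 5/36 = $11,860. Book value $27,820.
Year 5: $85,392 × 4/36 = $9,488. Book value $18,332.
Year 6: $85,392 × 3/36 = $7,116. Book value $11,216.
Year 7: $85,392 × 2/36 = $4,744. Book value $6,472.
Year 8: $85,392 × 1/36 = $2,372. Book value $4,100.

$2,372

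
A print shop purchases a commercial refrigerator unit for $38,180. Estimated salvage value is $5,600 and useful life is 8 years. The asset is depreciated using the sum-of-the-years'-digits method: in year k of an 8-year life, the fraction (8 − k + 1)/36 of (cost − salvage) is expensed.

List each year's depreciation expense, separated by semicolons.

$7,240; $6,335; $5,430; $4,525; $3,620; $2,715; $1,810; $905

Depreciable base = $38,180 − $5,600 = $32,580.
Sum of the years' digits = 8+7+6+5+4+3+2+1 = 36.
Year 1: $32,580 × 8/36 = $7,240. Book value $30,940.
Year 2: $32,580 × 7/36 = $6,335. Book value $24,605.
Year 3: $32,580 × 6/36 = $5,430. Book value $19,175.
Year 4: $32,580 × 5/36 = $4,525. Book value $14,650.
Year 5: $32,580 × 4/36 = $3,620. Book value $11,030.
Year 6: $32,580 × 3/36 = $2,715. Book value $8,315.
Year 7: $32,580 × 2/36 = $1,810. Book value $6,505.
Year 8: $32,580 × 1/36 = $905. Book value $5,600.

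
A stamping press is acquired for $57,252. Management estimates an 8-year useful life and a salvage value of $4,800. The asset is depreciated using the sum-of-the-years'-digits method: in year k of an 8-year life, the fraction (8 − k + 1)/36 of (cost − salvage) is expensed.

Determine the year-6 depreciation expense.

Depreciable base = $57,252 − $4,800 = $52,452.
Sum of the years' digits = 8+7+6+5+4+3+2+1 = 36.
Year 1: $52,452 × 8/36 = $11,656. Book value $45,596.
Year 2: $52,452 × 7/36 = $10,199. Book value $35,397.
Year 3: $52,452 × 6/36 = $8,742. Book value $26,655.
Year 4: $52,452 × 5/36 = $7,285. Book value $19,370.
Year 5: $52,452 × 4/36 = $5,828. Book value $13,542.
Year 6: $52,452 × 3/36 = $4,371. Book value $9,171.

$4,371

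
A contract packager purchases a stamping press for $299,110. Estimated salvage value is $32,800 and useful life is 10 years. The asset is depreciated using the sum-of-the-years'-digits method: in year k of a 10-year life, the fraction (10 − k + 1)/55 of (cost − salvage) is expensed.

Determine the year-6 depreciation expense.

Depreciable base = $299,110 − $32,800 = $266,310.
Sum of the years' digits = 10+9+8+7+6+5+4+3+2+1 = 55.
Year 1: $266,310 × 10/55 = $48,420. Book value $250,690.
Year 2: $266,310 × 9/55 = $43,578. Book value $207,112.
Year 3: $266,310 × 8/55 = $38,736. Book value $168,376.
Year 4: $266,310 × 7/55 = $33,894. Book value $134,482.
Year 5: $266,310 × 6/55 = $29,052. Book value $105,430.
Year 6: $266,310 × 5/55 = $24,210. Book value $81,220.

$24,210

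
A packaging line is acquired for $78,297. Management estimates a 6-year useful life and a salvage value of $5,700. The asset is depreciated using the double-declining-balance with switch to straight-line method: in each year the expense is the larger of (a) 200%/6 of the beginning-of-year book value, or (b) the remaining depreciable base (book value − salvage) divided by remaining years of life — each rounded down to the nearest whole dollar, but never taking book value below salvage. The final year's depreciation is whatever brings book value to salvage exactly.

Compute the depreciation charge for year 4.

Depreciable base = $78,297 − $5,700 = $72,597.
Year 1: DB = ⌊$78,297 × 200%/6⌋ = $26,099; SL = ⌊$72,597/6⌋ = $12,099 → take DB $26,099. Book value $52,198.
Year 2: DB = ⌊$52,198 × 200%/6⌋ = $17,399; SL = ⌊$46,498/5⌋ = $9,299 → take DB $17,399. Book value $34,799.
Year 3: DB = ⌊$34,799 × 200%/6⌋ = $11,599; SL = ⌊$29,099/4⌋ = $7,274 → take DB $11,599. Book value $23,200.
Year 4: DB = ⌊$23,200 × 200%/6⌋ = $7,733; SL = ⌊$17,500/3⌋ = $5,833 → take DB $7,733. Book value $15,467.

$7,733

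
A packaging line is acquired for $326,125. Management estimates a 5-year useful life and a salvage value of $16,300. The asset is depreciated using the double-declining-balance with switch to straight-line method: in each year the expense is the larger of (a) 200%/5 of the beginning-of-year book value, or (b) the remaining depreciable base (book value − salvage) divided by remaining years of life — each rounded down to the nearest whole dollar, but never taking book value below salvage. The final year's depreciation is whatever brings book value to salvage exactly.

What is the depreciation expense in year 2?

Depreciable base = $326,125 − $16,300 = $309,825.
Year 1: DB = ⌊$326,125 × 200%/5⌋ = $130,450; SL = ⌊$309,825/5⌋ = $61,965 → take DB $130,450. Book value $195,675.
Year 2: DB = ⌊$195,675 × 200%/5⌋ = $78,270; SL = ⌊$179,375/4⌋ = $44,843 → take DB $78,270. Book value $117,405.

$78,270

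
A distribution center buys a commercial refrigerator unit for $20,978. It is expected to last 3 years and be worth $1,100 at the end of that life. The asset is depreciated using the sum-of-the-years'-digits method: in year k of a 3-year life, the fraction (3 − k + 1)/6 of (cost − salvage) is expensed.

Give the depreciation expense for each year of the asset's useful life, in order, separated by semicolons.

Depreciable base = $20,978 − $1,100 = $19,878.
Sum of the years' digits = 3+2+1 = 6.
Year 1: $19,878 × 3/6 = $9,939. Book value $11,039.
Year 2: $19,878 × 2/6 = $6,626. Book value $4,413.
Year 3: $19,878 × 1/6 = $3,313. Book value $1,100.

$9,939; $6,626; $3,313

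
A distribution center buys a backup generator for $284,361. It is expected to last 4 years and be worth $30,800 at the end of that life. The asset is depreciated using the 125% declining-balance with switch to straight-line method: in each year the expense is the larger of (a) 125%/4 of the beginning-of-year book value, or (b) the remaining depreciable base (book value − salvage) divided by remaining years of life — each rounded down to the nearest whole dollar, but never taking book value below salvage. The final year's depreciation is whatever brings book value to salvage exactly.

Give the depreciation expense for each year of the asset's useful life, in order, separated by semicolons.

Depreciable base = $284,361 − $30,800 = $253,561.
Year 1: DB = ⌊$284,361 × 125%/4⌋ = $88,862; SL = ⌊$253,561/4⌋ = $63,390 → take DB $88,862. Book value $195,499.
Year 2: DB = ⌊$195,499 × 125%/4⌋ = $61,093; SL = ⌊$164,699/3⌋ = $54,899 → take DB $61,093. Book value $134,406.
Year 3: DB = ⌊$134,406 × 125%/4⌋ = $42,001; SL = ⌊$103,606/2⌋ = $51,803 → take SL $51,803. Book value $82,603.
Year 4 (final): $82,603 − $30,800 = $51,803. Book value $30,800.

$88,862; $61,093; $51,803; $51,803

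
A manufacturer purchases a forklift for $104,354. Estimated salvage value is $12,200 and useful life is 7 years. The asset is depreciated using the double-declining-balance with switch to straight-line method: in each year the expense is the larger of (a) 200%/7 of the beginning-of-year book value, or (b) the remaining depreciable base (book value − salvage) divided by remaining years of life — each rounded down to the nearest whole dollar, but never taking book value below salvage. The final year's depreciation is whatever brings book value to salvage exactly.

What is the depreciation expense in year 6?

Depreciable base = $104,354 − $12,200 = $92,154.
Year 1: DB = ⌊$104,354 × 200%/7⌋ = $29,815; SL = ⌊$92,154/7⌋ = $13,164 → take DB $29,815. Book value $74,539.
Year 2: DB = ⌊$74,539 × 200%/7⌋ = $21,296; SL = ⌊$62,339/6⌋ = $10,389 → take DB $21,296. Book value $53,243.
Year 3: DB = ⌊$53,243 × 200%/7⌋ = $15,212; SL = ⌊$41,043/5⌋ = $8,208 → take DB $15,212. Book value $38,031.
Year 4: DB = ⌊$38,031 × 200%/7⌋ = $10,866; SL = ⌊$25,831/4⌋ = $6,457 → take DB $10,866. Book value $27,165.
Year 5: DB = ⌊$27,165 × 200%/7⌋ = $7,761; SL = ⌊$14,965/3⌋ = $4,988 → take DB $7,761. Book value $19,404.
Year 6: DB = ⌊$19,404 × 200%/7⌋ = $5,544; SL = ⌊$7,204/2⌋ = $3,602 → take DB $5,544. Book value $13,860.

$5,544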